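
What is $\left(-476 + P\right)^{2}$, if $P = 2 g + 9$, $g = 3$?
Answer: $212521$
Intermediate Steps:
$P = 15$ ($P = 2 \cdot 3 + 9 = 6 + 9 = 15$)
$\left(-476 + P\right)^{2} = \left(-476 + 15\right)^{2} = \left(-461\right)^{2} = 212521$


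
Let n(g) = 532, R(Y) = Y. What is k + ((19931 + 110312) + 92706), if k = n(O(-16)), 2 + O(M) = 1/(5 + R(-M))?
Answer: 223481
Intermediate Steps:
O(M) = -2 + 1/(5 - M)
k = 532
k + ((19931 + 110312) + 92706) = 532 + ((19931 + 110312) + 92706) = 532 + (130243 + 92706) = 532 + 222949 = 223481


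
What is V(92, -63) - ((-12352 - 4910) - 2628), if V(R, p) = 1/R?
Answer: 1829881/92 ≈ 19890.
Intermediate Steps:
V(92, -63) - ((-12352 - 4910) - 2628) = 1/92 - ((-12352 - 4910) - 2628) = 1/92 - (-17262 - 2628) = 1/92 - 1*(-19890) = 1/92 + 19890 = 1829881/92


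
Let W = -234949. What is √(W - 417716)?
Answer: I*√652665 ≈ 807.88*I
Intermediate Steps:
√(W - 417716) = √(-234949 - 417716) = √(-652665) = I*√652665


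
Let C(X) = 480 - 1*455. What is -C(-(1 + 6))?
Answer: -25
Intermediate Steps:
C(X) = 25 (C(X) = 480 - 455 = 25)
-C(-(1 + 6)) = -1*25 = -25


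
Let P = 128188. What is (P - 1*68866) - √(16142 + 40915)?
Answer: 59322 - √57057 ≈ 59083.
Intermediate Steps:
(P - 1*68866) - √(16142 + 40915) = (128188 - 1*68866) - √(16142 + 40915) = (128188 - 68866) - √57057 = 59322 - √57057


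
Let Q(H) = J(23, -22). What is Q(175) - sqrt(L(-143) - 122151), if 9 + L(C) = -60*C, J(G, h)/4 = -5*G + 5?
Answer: -440 - 6*I*sqrt(3155) ≈ -440.0 - 337.02*I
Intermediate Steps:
J(G, h) = 20 - 20*G (J(G, h) = 4*(-5*G + 5) = 4*(5 - 5*G) = 20 - 20*G)
L(C) = -9 - 60*C
Q(H) = -440 (Q(H) = 20 - 20*23 = 20 - 460 = -440)
Q(175) - sqrt(L(-143) - 122151) = -440 - sqrt((-9 - 60*(-143)) - 122151) = -440 - sqrt((-9 + 8580) - 122151) = -440 - sqrt(8571 - 122151) = -440 - sqrt(-113580) = -440 - 6*I*sqrt(3155)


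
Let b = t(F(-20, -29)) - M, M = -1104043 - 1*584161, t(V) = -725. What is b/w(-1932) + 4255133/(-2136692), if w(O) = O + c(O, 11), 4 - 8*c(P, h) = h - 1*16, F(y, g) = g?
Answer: -9636904025065/11001827108 ≈ -875.94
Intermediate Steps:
c(P, h) = 5/2 - h/8 (c(P, h) = ½ - (h - 1*16)/8 = ½ - (h - 16)/8 = ½ - (-16 + h)/8 = ½ + (2 - h/8) = 5/2 - h/8)
M = -1688204 (M = -1104043 - 584161 = -1688204)
w(O) = 9/8 + O (w(O) = O + (5/2 - ⅛*11) = O + (5/2 - 11/8) = O + 9/8 = 9/8 + O)
b = 1687479 (b = -725 - 1*(-1688204) = -725 + 1688204 = 1687479)
b/w(-1932) + 4255133/(-2136692) = 1687479/(9/8 - 1932) + 4255133/(-2136692) = 1687479/(-15447/8) + 4255133*(-1/2136692) = 1687479*(-8/15447) - 4255133/2136692 = -4499944/5149 - 4255133/2136692 = -9636904025065/11001827108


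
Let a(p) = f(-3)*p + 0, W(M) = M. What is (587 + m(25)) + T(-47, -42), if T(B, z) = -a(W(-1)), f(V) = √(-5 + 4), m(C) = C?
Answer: 612 + I ≈ 612.0 + 1.0*I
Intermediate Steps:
f(V) = I (f(V) = √(-1) = I)
a(p) = I*p (a(p) = I*p + 0 = I*p)
T(B, z) = I (T(B, z) = -I*(-1) = -(-1)*I = I)
(587 + m(25)) + T(-47, -42) = (587 + 25) + I = 612 + I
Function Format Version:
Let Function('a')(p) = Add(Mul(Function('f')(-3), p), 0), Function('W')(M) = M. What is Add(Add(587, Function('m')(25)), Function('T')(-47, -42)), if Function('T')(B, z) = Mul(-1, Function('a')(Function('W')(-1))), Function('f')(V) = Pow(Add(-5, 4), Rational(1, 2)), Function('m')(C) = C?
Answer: Add(612, I) ≈ Add(612.00, Mul(1.0000, I))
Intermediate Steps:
Function('f')(V) = I (Function('f')(V) = Pow(-1, Rational(1, 2)) = I)
Function('a')(p) = Mul(I, p) (Function('a')(p) = Add(Mul(I, p), 0) = Mul(I, p))
Function('T')(B, z) = I (Function('T')(B, z) = Mul(-1, Mul(I, -1)) = Mul(-1, Mul(-1, I)) = I)
Add(Add(587, Function('m')(25)), Function('T')(-47, -42)) = Add(Add(587, 25), I) = Add(612, I)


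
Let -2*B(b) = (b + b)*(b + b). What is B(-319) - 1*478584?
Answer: -682106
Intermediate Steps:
B(b) = -2*b² (B(b) = -(b + b)*(b + b)/2 = -2*b*2*b/2 = -2*b²)
B(-319) - 1*478584 = -2*(-319)² - 1*478584 = -2*101761 - 478584 = -203522 - 478584 = -682106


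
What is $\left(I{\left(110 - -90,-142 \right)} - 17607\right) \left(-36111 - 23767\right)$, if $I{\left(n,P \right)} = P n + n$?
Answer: $2742831546$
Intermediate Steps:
$I{\left(n,P \right)} = n + P n$
$\left(I{\left(110 - -90,-142 \right)} - 17607\right) \left(-36111 - 23767\right) = \left(\left(110 - -90\right) \left(1 - 142\right) - 17607\right) \left(-36111 - 23767\right) = \left(\left(110 + 90\right) \left(-141\right) - 17607\right) \left(-59878\right) = \left(200 \left(-141\right) - 17607\right) \left(-59878\right) = \left(-28200 - 17607\right) \left(-59878\right) = \left(-45807\right) \left(-59878\right) = 2742831546$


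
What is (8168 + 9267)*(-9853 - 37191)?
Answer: -820212140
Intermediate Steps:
(8168 + 9267)*(-9853 - 37191) = 17435*(-47044) = -820212140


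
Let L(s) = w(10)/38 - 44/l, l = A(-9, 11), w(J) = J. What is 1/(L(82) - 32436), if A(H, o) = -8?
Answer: -38/1232349 ≈ -3.0835e-5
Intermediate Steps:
l = -8
L(s) = 219/38 (L(s) = 10/38 - 44/(-8) = 10*(1/38) - 44*(-⅛) = 5/19 + 11/2 = 219/38)
1/(L(82) - 32436) = 1/(219/38 - 32436) = 1/(-1232349/38) = -38/1232349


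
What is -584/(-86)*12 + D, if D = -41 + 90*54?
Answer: 210721/43 ≈ 4900.5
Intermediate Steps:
D = 4819 (D = -41 + 4860 = 4819)
-584/(-86)*12 + D = -584/(-86)*12 + 4819 = -584*(-1/86)*12 + 4819 = (292/43)*12 + 4819 = 3504/43 + 4819 = 210721/43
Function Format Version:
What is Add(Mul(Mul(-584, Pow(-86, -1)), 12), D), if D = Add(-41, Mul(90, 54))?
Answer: Rational(210721, 43) ≈ 4900.5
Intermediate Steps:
D = 4819 (D = Add(-41, 4860) = 4819)
Add(Mul(Mul(-584, Pow(-86, -1)), 12), D) = Add(Mul(Mul(-584, Pow(-86, -1)), 12), 4819) = Add(Mul(Mul(-584, Rational(-1, 86)), 12), 4819) = Add(Mul(Rational(292, 43), 12), 4819) = Add(Rational(3504, 43), 4819) = Rational(210721, 43)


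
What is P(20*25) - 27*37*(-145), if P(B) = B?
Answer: 145355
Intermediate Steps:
P(20*25) - 27*37*(-145) = 20*25 - 27*37*(-145) = 500 - 999*(-145) = 500 + 144855 = 145355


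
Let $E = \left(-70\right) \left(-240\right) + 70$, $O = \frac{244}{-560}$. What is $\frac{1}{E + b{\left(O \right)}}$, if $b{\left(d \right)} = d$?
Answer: $\frac{140}{2361739} \approx 5.9278 \cdot 10^{-5}$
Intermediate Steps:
$O = - \frac{61}{140}$ ($O = 244 \left(- \frac{1}{560}\right) = - \frac{61}{140} \approx -0.43571$)
$E = 16870$ ($E = 16800 + 70 = 16870$)
$\frac{1}{E + b{\left(O \right)}} = \frac{1}{16870 - \frac{61}{140}} = \frac{1}{\frac{2361739}{140}} = \frac{140}{2361739}$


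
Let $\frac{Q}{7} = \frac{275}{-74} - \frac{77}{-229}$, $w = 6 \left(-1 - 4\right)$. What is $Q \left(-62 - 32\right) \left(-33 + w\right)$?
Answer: $- \frac{1187180379}{8473} \approx -1.4011 \cdot 10^{5}$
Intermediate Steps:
$w = -30$ ($w = 6 \left(-1 - 4\right) = 6 \left(-5\right) = -30$)
$Q = - \frac{400939}{16946}$ ($Q = 7 \left(\frac{275}{-74} - \frac{77}{-229}\right) = 7 \left(275 \left(- \frac{1}{74}\right) - - \frac{77}{229}\right) = 7 \left(- \frac{275}{74} + \frac{77}{229}\right) = 7 \left(- \frac{57277}{16946}\right) = - \frac{400939}{16946} \approx -23.66$)
$Q \left(-62 - 32\right) \left(-33 + w\right) = - \frac{400939 \left(-62 - 32\right) \left(-33 - 30\right)}{16946} = - \frac{400939 \left(\left(-94\right) \left(-63\right)\right)}{16946} = \left(- \frac{400939}{16946}\right) 5922 = - \frac{1187180379}{8473}$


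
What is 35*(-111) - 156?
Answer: -4041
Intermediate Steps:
35*(-111) - 156 = -3885 - 156 = -4041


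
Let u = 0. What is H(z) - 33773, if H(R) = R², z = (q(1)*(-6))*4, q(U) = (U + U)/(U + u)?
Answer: -31469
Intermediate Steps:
q(U) = 2 (q(U) = (U + U)/(U + 0) = (2*U)/U = 2)
z = -48 (z = (2*(-6))*4 = -12*4 = -48)
H(z) - 33773 = (-48)² - 33773 = 2304 - 33773 = -31469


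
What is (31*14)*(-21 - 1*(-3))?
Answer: -7812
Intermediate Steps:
(31*14)*(-21 - 1*(-3)) = 434*(-21 + 3) = 434*(-18) = -7812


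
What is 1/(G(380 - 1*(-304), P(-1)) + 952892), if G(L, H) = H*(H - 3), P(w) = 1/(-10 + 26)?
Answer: 256/243940305 ≈ 1.0494e-6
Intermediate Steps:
P(w) = 1/16
G(L, H) = H*(-3 + H)
1/(G(380 - 1*(-304), P(-1)) + 952892) = 1/((-3 + 1/16)/16 + 952892) = 1/((1/16)*(-47/16) + 952892) = 1/(-47/256 + 952892) = 1/(243940305/256) = 256/243940305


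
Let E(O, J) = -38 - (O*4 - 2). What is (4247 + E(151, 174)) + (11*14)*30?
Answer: 8227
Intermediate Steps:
E(O, J) = -36 - 4*O (E(O, J) = -38 - (4*O - 2) = -38 - (-2 + 4*O) = -38 + (2 - 4*O) = -36 - 4*O)
(4247 + E(151, 174)) + (11*14)*30 = (4247 + (-36 - 4*151)) + (11*14)*30 = (4247 + (-36 - 604)) + 154*30 = (4247 - 640) + 4620 = 3607 + 4620 = 8227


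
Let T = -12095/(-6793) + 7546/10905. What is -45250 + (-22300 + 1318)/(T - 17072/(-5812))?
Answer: -28606974960181840/582289073929 ≈ -49129.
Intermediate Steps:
T = 183155953/74077665 (T = -12095*(-1/6793) + 7546*(1/10905) = 12095/6793 + 7546/10905 = 183155953/74077665 ≈ 2.4725)
-45250 + (-22300 + 1318)/(T - 17072/(-5812)) = -45250 + (-22300 + 1318)/(183155953/74077665 - 17072/(-5812)) = -45250 - 20982/(183155953/74077665 - 17072*(-1/5812)) = -45250 - 20982/(183155953/74077665 + 4268/1453) = -45250 - 20982/582289073929/107634847245 = -45250 - 20982*107634847245/582289073929 = -45250 - 2258394364894590/582289073929 = -28606974960181840/582289073929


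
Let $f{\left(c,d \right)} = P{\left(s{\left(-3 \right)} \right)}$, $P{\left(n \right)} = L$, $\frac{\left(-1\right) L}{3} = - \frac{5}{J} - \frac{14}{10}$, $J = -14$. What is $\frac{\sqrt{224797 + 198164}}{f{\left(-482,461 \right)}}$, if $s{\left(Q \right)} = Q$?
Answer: $\frac{70 \sqrt{422961}}{219} \approx 207.88$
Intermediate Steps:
$L = \frac{219}{70}$ ($L = - 3 \left(- \frac{5}{-14} - \frac{14}{10}\right) = - 3 \left(\left(-5\right) \left(- \frac{1}{14}\right) - \frac{7}{5}\right) = - 3 \left(\frac{5}{14} - \frac{7}{5}\right) = \left(-3\right) \left(- \frac{73}{70}\right) = \frac{219}{70} \approx 3.1286$)
$P{\left(n \right)} = \frac{219}{70}$
$f{\left(c,d \right)} = \frac{219}{70}$
$\frac{\sqrt{224797 + 198164}}{f{\left(-482,461 \right)}} = \frac{\sqrt{224797 + 198164}}{\frac{219}{70}} = \sqrt{422961} \cdot \frac{70}{219} = \frac{70 \sqrt{422961}}{219}$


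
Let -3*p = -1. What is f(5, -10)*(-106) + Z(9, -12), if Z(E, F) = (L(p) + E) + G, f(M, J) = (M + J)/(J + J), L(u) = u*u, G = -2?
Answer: -349/18 ≈ -19.389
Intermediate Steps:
p = 1/3 (p = -1/3*(-1) = 1/3 ≈ 0.33333)
L(u) = u**2
f(M, J) = (J + M)/(2*J) (f(M, J) = (J + M)/((2*J)) = (J + M)*(1/(2*J)) = (J + M)/(2*J))
Z(E, F) = -17/9 + E (Z(E, F) = ((1/3)**2 + E) - 2 = (1/9 + E) - 2 = -17/9 + E)
f(5, -10)*(-106) + Z(9, -12) = ((1/2)*(-10 + 5)/(-10))*(-106) + (-17/9 + 9) = ((1/2)*(-1/10)*(-5))*(-106) + 64/9 = (1/4)*(-106) + 64/9 = -53/2 + 64/9 = -349/18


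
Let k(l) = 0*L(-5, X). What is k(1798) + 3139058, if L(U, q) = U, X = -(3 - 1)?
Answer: 3139058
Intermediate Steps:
X = -2 (X = -1*2 = -2)
k(l) = 0 (k(l) = 0*(-5) = 0)
k(1798) + 3139058 = 0 + 3139058 = 3139058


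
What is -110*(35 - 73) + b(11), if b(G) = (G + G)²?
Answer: 4664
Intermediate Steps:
b(G) = 4*G² (b(G) = (2*G)² = 4*G²)
-110*(35 - 73) + b(11) = -110*(35 - 73) + 4*11² = -110*(-38) + 4*121 = 4180 + 484 = 4664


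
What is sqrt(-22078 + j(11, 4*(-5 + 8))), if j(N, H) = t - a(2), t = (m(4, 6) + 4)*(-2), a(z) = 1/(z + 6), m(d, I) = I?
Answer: I*sqrt(353570)/4 ≈ 148.65*I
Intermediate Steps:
a(z) = 1/(6 + z)
t = -20 (t = (6 + 4)*(-2) = 10*(-2) = -20)
j(N, H) = -161/8 (j(N, H) = -20 - 1/(6 + 2) = -20 - 1/8 = -161/8)
sqrt(-22078 + j(11, 4*(-5 + 8))) = sqrt(-22078 - 161/8) = sqrt(-176785/8) = I*sqrt(353570)/4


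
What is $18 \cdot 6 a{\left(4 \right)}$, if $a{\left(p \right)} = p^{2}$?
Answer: $1728$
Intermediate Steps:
$18 \cdot 6 a{\left(4 \right)} = 18 \cdot 6 \cdot 4^{2} = 108 \cdot 16 = 1728$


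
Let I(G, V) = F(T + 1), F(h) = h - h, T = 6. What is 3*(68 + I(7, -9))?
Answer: 204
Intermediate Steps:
F(h) = 0
I(G, V) = 0
3*(68 + I(7, -9)) = 3*(68 + 0) = 3*68 = 204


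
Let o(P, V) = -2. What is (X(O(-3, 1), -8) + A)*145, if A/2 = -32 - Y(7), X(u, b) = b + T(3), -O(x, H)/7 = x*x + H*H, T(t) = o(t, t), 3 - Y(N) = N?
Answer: -9570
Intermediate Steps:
Y(N) = 3 - N
T(t) = -2
O(x, H) = -7*H² - 7*x² (O(x, H) = -7*(x*x + H*H) = -7*(x² + H²) = -7*(H² + x²) = -7*H² - 7*x²)
X(u, b) = -2 + b (X(u, b) = b - 2 = -2 + b)
A = -56 (A = 2*(-32 - (3 - 1*7)) = 2*(-32 - (3 - 7)) = 2*(-32 - 1*(-4)) = 2*(-32 + 4) = 2*(-28) = -56)
(X(O(-3, 1), -8) + A)*145 = ((-2 - 8) - 56)*145 = (-10 - 56)*145 = -66*145 = -9570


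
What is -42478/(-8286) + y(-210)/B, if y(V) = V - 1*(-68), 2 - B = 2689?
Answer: 57657499/11132241 ≈ 5.1793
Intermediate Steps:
B = -2687 (B = 2 - 1*2689 = 2 - 2689 = -2687)
y(V) = 68 + V (y(V) = V + 68 = 68 + V)
-42478/(-8286) + y(-210)/B = -42478/(-8286) + (68 - 210)/(-2687) = -42478*(-1/8286) - 142*(-1/2687) = 21239/4143 + 142/2687 = 57657499/11132241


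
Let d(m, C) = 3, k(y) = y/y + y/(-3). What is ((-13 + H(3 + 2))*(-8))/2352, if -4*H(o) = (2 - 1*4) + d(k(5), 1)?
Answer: 53/1176 ≈ 0.045068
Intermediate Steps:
k(y) = 1 - y/3 (k(y) = 1 + y*(-⅓) = 1 - y/3)
H(o) = -¼ (H(o) = -((2 - 1*4) + 3)/4 = -((2 - 4) + 3)/4 = -(-2 + 3)/4 = -¼*1 = -¼)
((-13 + H(3 + 2))*(-8))/2352 = ((-13 - ¼)*(-8))/2352 = -53/4*(-8)*(1/2352) = 106*(1/2352) = 53/1176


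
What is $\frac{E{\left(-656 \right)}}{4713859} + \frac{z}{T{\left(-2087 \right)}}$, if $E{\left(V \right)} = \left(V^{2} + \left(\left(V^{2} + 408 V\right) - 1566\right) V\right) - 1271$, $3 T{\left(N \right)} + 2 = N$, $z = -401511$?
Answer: $\frac{5458096028784}{9847251451} \approx 554.28$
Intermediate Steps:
$T{\left(N \right)} = - \frac{2}{3} + \frac{N}{3}$
$E{\left(V \right)} = -1271 + V^{2} + V \left(-1566 + V^{2} + 408 V\right)$ ($E{\left(V \right)} = \left(V^{2} + \left(-1566 + V^{2} + 408 V\right) V\right) - 1271 = \left(V^{2} + V \left(-1566 + V^{2} + 408 V\right)\right) - 1271 = -1271 + V^{2} + V \left(-1566 + V^{2} + 408 V\right)$)
$\frac{E{\left(-656 \right)}}{4713859} + \frac{z}{T{\left(-2087 \right)}} = \frac{-1271 + \left(-656\right)^{3} - -1027296 + 409 \left(-656\right)^{2}}{4713859} - \frac{401511}{- \frac{2}{3} + \frac{1}{3} \left(-2087\right)} = \left(-1271 - 282300416 + 1027296 + 409 \cdot 430336\right) \frac{1}{4713859} - \frac{401511}{- \frac{2}{3} - \frac{2087}{3}} = \left(-1271 - 282300416 + 1027296 + 176007424\right) \frac{1}{4713859} - \frac{401511}{- \frac{2089}{3}} = \left(-105266967\right) \frac{1}{4713859} - - \frac{1204533}{2089} = - \frac{105266967}{4713859} + \frac{1204533}{2089} = \frac{5458096028784}{9847251451}$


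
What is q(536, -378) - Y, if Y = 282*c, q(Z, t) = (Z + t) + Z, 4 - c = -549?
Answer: -155252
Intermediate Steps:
c = 553 (c = 4 - 1*(-549) = 4 + 549 = 553)
q(Z, t) = t + 2*Z
Y = 155946 (Y = 282*553 = 155946)
q(536, -378) - Y = (-378 + 2*536) - 1*155946 = (-378 + 1072) - 155946 = 694 - 155946 = -155252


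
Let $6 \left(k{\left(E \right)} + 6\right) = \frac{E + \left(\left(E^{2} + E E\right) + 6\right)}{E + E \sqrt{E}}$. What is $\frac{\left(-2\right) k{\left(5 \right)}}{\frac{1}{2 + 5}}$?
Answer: $\frac{5467}{60} - \frac{427 \sqrt{5}}{60} \approx 75.203$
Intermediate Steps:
$k{\left(E \right)} = -6 + \frac{6 + E + 2 E^{2}}{6 \left(E + E^{\frac{3}{2}}\right)}$ ($k{\left(E \right)} = -6 + \frac{\left(E + \left(\left(E^{2} + E E\right) + 6\right)\right) \frac{1}{E + E \sqrt{E}}}{6} = -6 + \frac{\left(E + \left(\left(E^{2} + E^{2}\right) + 6\right)\right) \frac{1}{E + E^{\frac{3}{2}}}}{6} = -6 + \frac{\left(E + \left(2 E^{2} + 6\right)\right) \frac{1}{E + E^{\frac{3}{2}}}}{6} = -6 + \frac{\left(E + \left(6 + 2 E^{2}\right)\right) \frac{1}{E + E^{\frac{3}{2}}}}{6} = -6 + \frac{\left(6 + E + 2 E^{2}\right) \frac{1}{E + E^{\frac{3}{2}}}}{6} = -6 + \frac{\frac{1}{E + E^{\frac{3}{2}}} \left(6 + E + 2 E^{2}\right)}{6} = -6 + \frac{6 + E + 2 E^{2}}{6 \left(E + E^{\frac{3}{2}}\right)}$)
$\frac{\left(-2\right) k{\left(5 \right)}}{\frac{1}{2 + 5}} = \frac{\left(-2\right) \frac{1 - 6 \cdot 5^{\frac{3}{2}} - \frac{175}{6} + \frac{5^{2}}{3}}{5 + 5^{\frac{3}{2}}}}{\frac{1}{2 + 5}} = \frac{\left(-2\right) \frac{1 - 6 \cdot 5 \sqrt{5} - \frac{175}{6} + \frac{1}{3} \cdot 25}{5 + 5 \sqrt{5}}}{\frac{1}{7}} = - 2 \frac{1 - 30 \sqrt{5} - \frac{175}{6} + \frac{25}{3}}{5 + 5 \sqrt{5}} \frac{1}{\frac{1}{7}} = - 2 \frac{- \frac{119}{6} - 30 \sqrt{5}}{5 + 5 \sqrt{5}} \cdot 7 = - \frac{2 \left(- \frac{119}{6} - 30 \sqrt{5}\right)}{5 + 5 \sqrt{5}} \cdot 7 = - \frac{14 \left(- \frac{119}{6} - 30 \sqrt{5}\right)}{5 + 5 \sqrt{5}}$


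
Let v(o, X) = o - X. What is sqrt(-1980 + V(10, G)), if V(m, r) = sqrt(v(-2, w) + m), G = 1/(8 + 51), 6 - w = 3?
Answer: sqrt(-1980 + sqrt(5)) ≈ 44.472*I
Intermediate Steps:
w = 3 (w = 6 - 1*3 = 6 - 3 = 3)
G = 1/59 ≈ 0.016949
V(m, r) = sqrt(-5 + m) (V(m, r) = sqrt((-2 - 1*3) + m) = sqrt((-2 - 3) + m) = sqrt(-5 + m))
sqrt(-1980 + V(10, G)) = sqrt(-1980 + sqrt(-5 + 10)) = sqrt(-1980 + sqrt(5))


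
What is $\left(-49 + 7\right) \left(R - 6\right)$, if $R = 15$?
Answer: $-378$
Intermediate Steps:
$\left(-49 + 7\right) \left(R - 6\right) = \left(-49 + 7\right) \left(15 - 6\right) = \left(-42\right) 9 = -378$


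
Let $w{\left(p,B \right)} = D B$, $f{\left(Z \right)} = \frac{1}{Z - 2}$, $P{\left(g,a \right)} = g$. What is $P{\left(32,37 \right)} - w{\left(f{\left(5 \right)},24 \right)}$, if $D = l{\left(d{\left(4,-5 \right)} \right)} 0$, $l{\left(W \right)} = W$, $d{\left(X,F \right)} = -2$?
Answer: $32$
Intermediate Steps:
$f{\left(Z \right)} = \frac{1}{-2 + Z}$
$D = 0$ ($D = \left(-2\right) 0 = 0$)
$w{\left(p,B \right)} = 0$ ($w{\left(p,B \right)} = 0 B = 0$)
$P{\left(32,37 \right)} - w{\left(f{\left(5 \right)},24 \right)} = 32 - 0 = 32 + 0 = 32$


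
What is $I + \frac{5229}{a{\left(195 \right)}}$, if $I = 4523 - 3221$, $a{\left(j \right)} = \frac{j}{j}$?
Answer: $6531$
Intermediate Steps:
$a{\left(j \right)} = 1$
$I = 1302$ ($I = 4523 - 3221 = 1302$)
$I + \frac{5229}{a{\left(195 \right)}} = 1302 + \frac{5229}{1} = 1302 + 5229 \cdot 1 = 1302 + 5229 = 6531$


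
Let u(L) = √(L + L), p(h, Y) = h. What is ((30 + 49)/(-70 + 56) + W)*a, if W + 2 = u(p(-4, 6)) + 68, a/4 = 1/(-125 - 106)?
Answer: -1690/1617 - 8*I*√2/231 ≈ -1.0451 - 0.048977*I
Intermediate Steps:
u(L) = √2*√L (u(L) = √(2*L) = √2*√L)
a = -4/231 (a = 4/(-125 - 106) = 4/(-231) = 4*(-1/231) = -4/231 ≈ -0.017316)
W = 66 + 2*I*√2 (W = -2 + (√2*√(-4) + 68) = -2 + (√2*(2*I) + 68) = -2 + (2*I*√2 + 68) = -2 + (68 + 2*I*√2) = 66 + 2*I*√2 ≈ 66.0 + 2.8284*I)
((30 + 49)/(-70 + 56) + W)*a = ((30 + 49)/(-70 + 56) + (66 + 2*I*√2))*(-4/231) = (79/(-14) + (66 + 2*I*√2))*(-4/231) = (79*(-1/14) + (66 + 2*I*√2))*(-4/231) = (-79/14 + (66 + 2*I*√2))*(-4/231) = (845/14 + 2*I*√2)*(-4/231) = -1690/1617 - 8*I*√2/231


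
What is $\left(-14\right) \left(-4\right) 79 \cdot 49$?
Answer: $216776$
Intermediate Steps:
$\left(-14\right) \left(-4\right) 79 \cdot 49 = 56 \cdot 79 \cdot 49 = 4424 \cdot 49 = 216776$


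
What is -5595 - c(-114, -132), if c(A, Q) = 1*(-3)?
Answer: -5592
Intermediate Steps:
c(A, Q) = -3
-5595 - c(-114, -132) = -5595 - 1*(-3) = -5595 + 3 = -5592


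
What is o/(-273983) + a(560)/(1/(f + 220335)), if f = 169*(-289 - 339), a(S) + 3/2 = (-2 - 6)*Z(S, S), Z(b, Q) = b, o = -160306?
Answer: -280449406440075/547966 ≈ -5.1180e+8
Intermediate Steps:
a(S) = -3/2 - 8*S (a(S) = -3/2 + (-2 - 6)*S = -3/2 - 8*S)
f = -106132 (f = 169*(-628) = -106132)
o/(-273983) + a(560)/(1/(f + 220335)) = -160306/(-273983) + (-3/2 - 8*560)/(1/(-106132 + 220335)) = -160306*(-1/273983) + (-3/2 - 4480)/(1/114203) = 160306/273983 - 8963/(2*1/114203) = 160306/273983 - 8963/2*114203 = 160306/273983 - 1023601489/2 = -280449406440075/547966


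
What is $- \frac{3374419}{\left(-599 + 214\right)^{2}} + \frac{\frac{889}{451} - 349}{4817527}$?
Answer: $- \frac{60592059026053}{2661563229325} \approx -22.766$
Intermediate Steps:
$- \frac{3374419}{\left(-599 + 214\right)^{2}} + \frac{\frac{889}{451} - 349}{4817527} = - \frac{3374419}{\left(-385\right)^{2}} + \left(889 \cdot \frac{1}{451} - 349\right) \frac{1}{4817527} = - \frac{3374419}{148225} + \left(\frac{889}{451} - 349\right) \frac{1}{4817527} = \left(-3374419\right) \frac{1}{148225} - \frac{156510}{2172704677} = - \frac{3374419}{148225} - \frac{156510}{2172704677} = - \frac{60592059026053}{2661563229325}$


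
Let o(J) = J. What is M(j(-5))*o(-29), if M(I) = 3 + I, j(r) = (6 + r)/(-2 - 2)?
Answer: -319/4 ≈ -79.750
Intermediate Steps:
j(r) = -3/2 - r/4 (j(r) = (6 + r)/(-4) = (6 + r)*(-1/4) = -3/2 - r/4)
M(j(-5))*o(-29) = (3 + (-3/2 - 1/4*(-5)))*(-29) = (3 + (-3/2 + 5/4))*(-29) = (3 - 1/4)*(-29) = (11/4)*(-29) = -319/4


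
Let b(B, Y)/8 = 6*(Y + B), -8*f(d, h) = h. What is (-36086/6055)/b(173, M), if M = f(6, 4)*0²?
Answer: -18043/25140360 ≈ -0.00071769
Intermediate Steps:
f(d, h) = -h/8
M = 0 (M = -⅛*4*0² = -½*0 = 0)
b(B, Y) = 48*B + 48*Y (b(B, Y) = 8*(6*(Y + B)) = 8*(6*(B + Y)) = 8*(6*B + 6*Y) = 48*B + 48*Y)
(-36086/6055)/b(173, M) = (-36086/6055)/(48*173 + 48*0) = (-36086*1/6055)/(8304 + 0) = -36086/6055/8304 = -36086/6055*1/8304 = -18043/25140360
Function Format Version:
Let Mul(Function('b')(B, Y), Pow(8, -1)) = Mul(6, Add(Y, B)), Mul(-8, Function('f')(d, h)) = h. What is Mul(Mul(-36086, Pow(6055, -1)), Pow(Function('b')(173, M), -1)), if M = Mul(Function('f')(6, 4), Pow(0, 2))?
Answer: Rational(-18043, 25140360) ≈ -0.00071769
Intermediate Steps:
Function('f')(d, h) = Mul(Rational(-1, 8), h)
M = 0 (M = Mul(Mul(Rational(-1, 8), 4), Pow(0, 2)) = Mul(Rational(-1, 2), 0) = 0)
Function('b')(B, Y) = Add(Mul(48, B), Mul(48, Y)) (Function('b')(B, Y) = Mul(8, Mul(6, Add(Y, B))) = Mul(8, Mul(6, Add(B, Y))) = Mul(8, Add(Mul(6, B), Mul(6, Y))) = Add(Mul(48, B), Mul(48, Y)))
Mul(Mul(-36086, Pow(6055, -1)), Pow(Function('b')(173, M), -1)) = Mul(Mul(-36086, Pow(6055, -1)), Pow(Add(Mul(48, 173), Mul(48, 0)), -1)) = Mul(Mul(-36086, Rational(1, 6055)), Pow(Add(8304, 0), -1)) = Mul(Rational(-36086, 6055), Pow(8304, -1)) = Mul(Rational(-36086, 6055), Rational(1, 8304)) = Rational(-18043, 25140360)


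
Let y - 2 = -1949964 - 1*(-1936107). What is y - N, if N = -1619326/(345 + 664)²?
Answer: -14103892929/1018081 ≈ -13853.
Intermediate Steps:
N = -1619326/1018081 (N = -1619326/(1009²) = -1619326/1018081 ≈ -1.5906)
y = -13855 (y = 2 + (-1949964 - 1*(-1936107)) = 2 + (-1949964 + 1936107) = 2 - 13857 = -13855)
y - N = -13855 - 1*(-1619326/1018081) = -13855 + 1619326/1018081 = -14103892929/1018081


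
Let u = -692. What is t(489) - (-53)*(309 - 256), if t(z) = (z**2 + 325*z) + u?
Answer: 400163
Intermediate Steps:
t(z) = -692 + z**2 + 325*z (t(z) = (z**2 + 325*z) - 692 = -692 + z**2 + 325*z)
t(489) - (-53)*(309 - 256) = (-692 + 489**2 + 325*489) - (-53)*(309 - 256) = (-692 + 239121 + 158925) - (-53)*53 = 397354 - 1*(-2809) = 397354 + 2809 = 400163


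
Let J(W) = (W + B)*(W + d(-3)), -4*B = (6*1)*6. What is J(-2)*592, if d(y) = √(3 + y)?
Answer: 13024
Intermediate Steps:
B = -9 (B = -6*1*6/4 = -3*6/2 = -¼*36 = -9)
J(W) = W*(-9 + W) (J(W) = (W - 9)*(W + √(3 - 3)) = (-9 + W)*(W + √0) = (-9 + W)*(W + 0) = (-9 + W)*W = W*(-9 + W))
J(-2)*592 = -2*(-9 - 2)*592 = -2*(-11)*592 = 22*592 = 13024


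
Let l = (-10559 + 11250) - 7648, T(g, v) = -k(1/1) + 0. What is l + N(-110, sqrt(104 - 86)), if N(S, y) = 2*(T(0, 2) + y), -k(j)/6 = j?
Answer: -6945 + 6*sqrt(2) ≈ -6936.5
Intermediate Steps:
k(j) = -6*j
T(g, v) = 6 (T(g, v) = -(-6)/1 + 0 = -(-6) + 0 = -1*(-6) + 0 = 6 + 0 = 6)
N(S, y) = 12 + 2*y (N(S, y) = 2*(6 + y) = 12 + 2*y)
l = -6957 (l = 691 - 7648 = -6957)
l + N(-110, sqrt(104 - 86)) = -6957 + (12 + 2*sqrt(104 - 86)) = -6957 + (12 + 2*sqrt(18)) = -6957 + (12 + 2*(3*sqrt(2))) = -6957 + (12 + 6*sqrt(2)) = -6945 + 6*sqrt(2)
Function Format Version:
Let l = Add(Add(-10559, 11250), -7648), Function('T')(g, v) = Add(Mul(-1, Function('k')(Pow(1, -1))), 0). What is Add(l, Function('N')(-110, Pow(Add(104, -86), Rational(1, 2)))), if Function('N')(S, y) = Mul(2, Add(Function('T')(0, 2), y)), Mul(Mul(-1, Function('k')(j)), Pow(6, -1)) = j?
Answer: Add(-6945, Mul(6, Pow(2, Rational(1, 2)))) ≈ -6936.5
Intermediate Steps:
Function('k')(j) = Mul(-6, j)
Function('T')(g, v) = 6 (Function('T')(g, v) = Add(Mul(-1, Mul(-6, Pow(1, -1))), 0) = Add(Mul(-1, Mul(-6, 1)), 0) = Add(Mul(-1, -6), 0) = Add(6, 0) = 6)
Function('N')(S, y) = Add(12, Mul(2, y)) (Function('N')(S, y) = Mul(2, Add(6, y)) = Add(12, Mul(2, y)))
l = -6957 (l = Add(691, -7648) = -6957)
Add(l, Function('N')(-110, Pow(Add(104, -86), Rational(1, 2)))) = Add(-6957, Add(12, Mul(2, Pow(Add(104, -86), Rational(1, 2))))) = Add(-6957, Add(12, Mul(2, Pow(18, Rational(1, 2))))) = Add(-6957, Add(12, Mul(2, Mul(3, Pow(2, Rational(1, 2)))))) = Add(-6957, Add(12, Mul(6, Pow(2, Rational(1, 2))))) = Add(-6945, Mul(6, Pow(2, Rational(1, 2))))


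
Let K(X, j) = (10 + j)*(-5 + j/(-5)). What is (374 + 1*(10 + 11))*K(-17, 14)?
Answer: -73944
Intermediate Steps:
K(X, j) = (-5 - j/5)*(10 + j) (K(X, j) = (10 + j)*(-5 + j*(-⅕)) = (10 + j)*(-5 - j/5) = (-5 - j/5)*(10 + j))
(374 + 1*(10 + 11))*K(-17, 14) = (374 + 1*(10 + 11))*(-50 - 7*14 - ⅕*14²) = (374 + 1*21)*(-50 - 98 - ⅕*196) = (374 + 21)*(-50 - 98 - 196/5) = 395*(-936/5) = -73944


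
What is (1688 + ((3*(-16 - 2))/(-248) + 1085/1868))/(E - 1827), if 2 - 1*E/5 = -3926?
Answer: 24448737/257878801 ≈ 0.094807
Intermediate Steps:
E = 19640 (E = 10 - 5*(-3926) = 10 + 19630 = 19640)
(1688 + ((3*(-16 - 2))/(-248) + 1085/1868))/(E - 1827) = (1688 + ((3*(-16 - 2))/(-248) + 1085/1868))/(19640 - 1827) = (1688 + ((3*(-18))*(-1/248) + 1085*(1/1868)))/17813 = (1688 + (-54*(-1/248) + 1085/1868))*(1/17813) = (1688 + (27/124 + 1085/1868))*(1/17813) = (1688 + 11561/14477)*(1/17813) = (24448737/14477)*(1/17813) = 24448737/257878801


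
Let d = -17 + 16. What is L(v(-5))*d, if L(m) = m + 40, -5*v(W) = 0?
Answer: -40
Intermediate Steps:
d = -1
v(W) = 0 (v(W) = -1/5*0 = 0)
L(m) = 40 + m
L(v(-5))*d = (40 + 0)*(-1) = 40*(-1) = -40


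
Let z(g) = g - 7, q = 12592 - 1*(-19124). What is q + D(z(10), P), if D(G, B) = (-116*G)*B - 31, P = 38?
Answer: 18461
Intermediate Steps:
q = 31716 (q = 12592 + 19124 = 31716)
z(g) = -7 + g
D(G, B) = -31 - 116*B*G (D(G, B) = -116*B*G - 31 = -31 - 116*B*G)
q + D(z(10), P) = 31716 + (-31 - 116*38*(-7 + 10)) = 31716 + (-31 - 116*38*3) = 31716 + (-31 - 13224) = 31716 - 13255 = 18461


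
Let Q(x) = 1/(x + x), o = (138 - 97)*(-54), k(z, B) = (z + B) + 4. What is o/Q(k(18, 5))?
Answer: -119556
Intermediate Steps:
k(z, B) = 4 + B + z (k(z, B) = (B + z) + 4 = 4 + B + z)
o = -2214 (o = 41*(-54) = -2214)
Q(x) = 1/(2*x)
o/Q(k(18, 5)) = -2214/(1/(2*(4 + 5 + 18))) = -2214/((1/2)/27) = -2214/((1/2)*(1/27)) = -2214/1/54 = -2214*54 = -119556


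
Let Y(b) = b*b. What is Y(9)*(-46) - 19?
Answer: -3745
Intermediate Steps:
Y(b) = b²
Y(9)*(-46) - 19 = 9²*(-46) - 19 = 81*(-46) - 19 = -3726 - 19 = -3745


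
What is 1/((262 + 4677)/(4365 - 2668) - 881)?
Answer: -1697/1490118 ≈ -0.0011388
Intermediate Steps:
1/((262 + 4677)/(4365 - 2668) - 881) = 1/(4939/1697 - 881) = 1/(-1490118/1697) = -1697/1490118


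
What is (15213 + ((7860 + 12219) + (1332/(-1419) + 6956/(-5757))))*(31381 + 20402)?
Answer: 1658720349048676/907687 ≈ 1.8274e+9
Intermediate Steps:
(15213 + ((7860 + 12219) + (1332/(-1419) + 6956/(-5757))))*(31381 + 20402) = (15213 + (20079 + (1332*(-1/1419) + 6956*(-1/5757))))*51783 = (15213 + (20079 + (-444/473 - 6956/5757)))*51783 = (15213 + (20079 - 5846296/2723061))*51783 = (15213 + 54670495523/2723061)*51783 = (96096422516/2723061)*51783 = 1658720349048676/907687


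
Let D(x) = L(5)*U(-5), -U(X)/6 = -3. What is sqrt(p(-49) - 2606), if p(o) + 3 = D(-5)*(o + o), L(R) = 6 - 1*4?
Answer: 19*I*sqrt(17) ≈ 78.339*I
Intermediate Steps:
L(R) = 2 (L(R) = 6 - 4 = 2)
U(X) = 18 (U(X) = -6*(-3) = 18)
D(x) = 36 (D(x) = 2*18 = 36)
p(o) = -3 + 72*o (p(o) = -3 + 36*(o + o) = -3 + 36*(2*o) = -3 + 72*o)
sqrt(p(-49) - 2606) = sqrt((-3 + 72*(-49)) - 2606) = sqrt((-3 - 3528) - 2606) = sqrt(-3531 - 2606) = sqrt(-6137) = 19*I*sqrt(17)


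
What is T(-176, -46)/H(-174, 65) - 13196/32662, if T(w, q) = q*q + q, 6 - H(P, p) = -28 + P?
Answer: 16216393/1698424 ≈ 9.5479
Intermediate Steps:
H(P, p) = 34 - P (H(P, p) = 6 - (-28 + P) = 6 + (28 - P) = 34 - P)
T(w, q) = q + q² (T(w, q) = q² + q = q + q²)
T(-176, -46)/H(-174, 65) - 13196/32662 = (-46*(1 - 46))/(34 - 1*(-174)) - 13196/32662 = (-46*(-45))/(34 + 174) - 13196*1/32662 = 2070/208 - 6598/16331 = 2070*(1/208) - 6598/16331 = 1035/104 - 6598/16331 = 16216393/1698424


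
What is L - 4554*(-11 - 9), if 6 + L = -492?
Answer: 90582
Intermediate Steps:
L = -498 (L = -6 - 492 = -498)
L - 4554*(-11 - 9) = -498 - 4554*(-11 - 9) = -498 - 4554*(-20) = -498 - 414*(-220) = -498 + 91080 = 90582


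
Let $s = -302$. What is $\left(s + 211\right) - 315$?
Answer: $-406$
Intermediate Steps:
$\left(s + 211\right) - 315 = \left(-302 + 211\right) - 315 = -91 - 315 = -406$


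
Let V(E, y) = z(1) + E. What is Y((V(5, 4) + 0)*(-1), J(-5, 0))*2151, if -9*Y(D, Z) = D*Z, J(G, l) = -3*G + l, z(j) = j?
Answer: 21510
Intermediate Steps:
J(G, l) = l - 3*G
V(E, y) = 1 + E
Y(D, Z) = -D*Z/9
Y((V(5, 4) + 0)*(-1), J(-5, 0))*2151 = -((1 + 5) + 0)*(-1)*(0 - 3*(-5))/9*2151 = -(6 + 0)*(-1)*(0 + 15)/9*2151 = -⅑*6*(-1)*15*2151 = -⅑*(-6)*15*2151 = 10*2151 = 21510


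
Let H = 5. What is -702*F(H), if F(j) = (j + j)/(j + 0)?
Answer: -1404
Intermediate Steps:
F(j) = 2 (F(j) = (2*j)/j = 2)
-702*F(H) = -702*2 = -351*4 = -1404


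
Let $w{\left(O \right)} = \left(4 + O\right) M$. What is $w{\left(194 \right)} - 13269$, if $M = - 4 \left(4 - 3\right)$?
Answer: $-14061$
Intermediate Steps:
$M = -4$ ($M = \left(-4\right) 1 = -4$)
$w{\left(O \right)} = -16 - 4 O$ ($w{\left(O \right)} = \left(4 + O\right) \left(-4\right) = -16 - 4 O$)
$w{\left(194 \right)} - 13269 = \left(-16 - 776\right) - 13269 = -792 - 13269 = -14061$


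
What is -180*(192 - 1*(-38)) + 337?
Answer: -41063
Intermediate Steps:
-180*(192 - 1*(-38)) + 337 = -180*(192 + 38) + 337 = -180*230 + 337 = -41400 + 337 = -41063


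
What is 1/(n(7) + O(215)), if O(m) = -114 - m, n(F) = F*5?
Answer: -1/294 ≈ -0.0034014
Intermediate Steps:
n(F) = 5*F
1/(n(7) + O(215)) = 1/(5*7 + (-114 - 1*215)) = 1/(35 + (-114 - 215)) = 1/(35 - 329) = 1/(-294) = -1/294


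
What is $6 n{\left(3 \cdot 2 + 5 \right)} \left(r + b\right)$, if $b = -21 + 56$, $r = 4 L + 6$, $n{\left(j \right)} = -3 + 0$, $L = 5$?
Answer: $-1098$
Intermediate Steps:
$n{\left(j \right)} = -3$
$r = 26$ ($r = 4 \cdot 5 + 6 = 20 + 6 = 26$)
$b = 35$
$6 n{\left(3 \cdot 2 + 5 \right)} \left(r + b\right) = 6 \left(-3\right) \left(26 + 35\right) = \left(-18\right) 61 = -1098$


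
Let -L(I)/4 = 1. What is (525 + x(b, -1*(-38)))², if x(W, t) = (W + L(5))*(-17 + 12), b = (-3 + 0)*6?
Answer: 403225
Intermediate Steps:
L(I) = -4 (L(I) = -4*1 = -4)
b = -18 (b = -3*6 = -18)
x(W, t) = 20 - 5*W (x(W, t) = (W - 4)*(-17 + 12) = (-4 + W)*(-5) = 20 - 5*W)
(525 + x(b, -1*(-38)))² = (525 + (20 - 5*(-18)))² = (525 + (20 + 90))² = (525 + 110)² = 635² = 403225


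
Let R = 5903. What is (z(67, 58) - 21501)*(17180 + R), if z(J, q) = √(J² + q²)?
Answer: -496307583 + 23083*√7853 ≈ -4.9426e+8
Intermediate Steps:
(z(67, 58) - 21501)*(17180 + R) = (√(67² + 58²) - 21501)*(17180 + 5903) = (√(4489 + 3364) - 21501)*23083 = (√7853 - 21501)*23083 = (-21501 + √7853)*23083 = -496307583 + 23083*√7853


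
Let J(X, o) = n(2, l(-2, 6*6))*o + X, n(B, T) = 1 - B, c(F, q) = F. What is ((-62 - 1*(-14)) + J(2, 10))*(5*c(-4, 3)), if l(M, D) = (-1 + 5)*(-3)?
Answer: 1120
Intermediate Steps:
l(M, D) = -12 (l(M, D) = 4*(-3) = -12)
J(X, o) = X - o (J(X, o) = (1 - 1*2)*o + X = (1 - 2)*o + X = -o + X = X - o)
((-62 - 1*(-14)) + J(2, 10))*(5*c(-4, 3)) = ((-62 - 1*(-14)) + (2 - 1*10))*(5*(-4)) = ((-62 + 14) + (2 - 10))*(-20) = (-48 - 8)*(-20) = -56*(-20) = 1120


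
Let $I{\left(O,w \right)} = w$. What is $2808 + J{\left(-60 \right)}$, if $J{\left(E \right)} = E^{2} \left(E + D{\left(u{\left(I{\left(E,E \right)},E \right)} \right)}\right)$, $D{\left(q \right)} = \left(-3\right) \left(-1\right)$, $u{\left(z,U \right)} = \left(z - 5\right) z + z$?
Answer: $-202392$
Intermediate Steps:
$u{\left(z,U \right)} = z + z \left(-5 + z\right)$ ($u{\left(z,U \right)} = \left(-5 + z\right) z + z = z \left(-5 + z\right) + z = z + z \left(-5 + z\right)$)
$D{\left(q \right)} = 3$
$J{\left(E \right)} = E^{2} \left(3 + E\right)$ ($J{\left(E \right)} = E^{2} \left(E + 3\right) = E^{2} \left(3 + E\right)$)
$2808 + J{\left(-60 \right)} = 2808 + \left(-60\right)^{2} \left(3 - 60\right) = 2808 + 3600 \left(-57\right) = 2808 - 205200 = -202392$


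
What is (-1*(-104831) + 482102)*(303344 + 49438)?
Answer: 207059397606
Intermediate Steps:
(-1*(-104831) + 482102)*(303344 + 49438) = (104831 + 482102)*352782 = 586933*352782 = 207059397606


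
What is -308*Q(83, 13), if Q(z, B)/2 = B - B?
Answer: 0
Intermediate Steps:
Q(z, B) = 0 (Q(z, B) = 2*(B - B) = 2*0 = 0)
-308*Q(83, 13) = -308*0 = 0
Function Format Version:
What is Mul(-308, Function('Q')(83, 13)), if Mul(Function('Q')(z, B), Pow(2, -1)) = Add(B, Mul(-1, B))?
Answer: 0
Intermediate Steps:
Function('Q')(z, B) = 0 (Function('Q')(z, B) = Mul(2, Add(B, Mul(-1, B))) = Mul(2, 0) = 0)
Mul(-308, Function('Q')(83, 13)) = Mul(-308, 0) = 0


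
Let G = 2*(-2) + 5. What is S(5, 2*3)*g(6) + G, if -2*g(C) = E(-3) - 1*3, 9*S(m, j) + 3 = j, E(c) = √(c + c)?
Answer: 3/2 - I*√6/6 ≈ 1.5 - 0.40825*I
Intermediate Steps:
E(c) = √2*√c (E(c) = √(2*c) = √2*√c)
S(m, j) = -⅓ + j/9
g(C) = 3/2 - I*√6/2 (g(C) = -(√2*√(-3) - 1*3)/2 = -(√2*(I*√3) - 3)/2 = -(I*√6 - 3)/2 = -(-3 + I*√6)/2 = 3/2 - I*√6/2)
G = 1 (G = -4 + 5 = 1)
S(5, 2*3)*g(6) + G = (-⅓ + (2*3)/9)*(3/2 - I*√6/2) + 1 = (-⅓ + (⅑)*6)*(3/2 - I*√6/2) + 1 = (-⅓ + ⅔)*(3/2 - I*√6/2) + 1 = (3/2 - I*√6/2)/3 + 1 = (½ - I*√6/6) + 1 = 3/2 - I*√6/6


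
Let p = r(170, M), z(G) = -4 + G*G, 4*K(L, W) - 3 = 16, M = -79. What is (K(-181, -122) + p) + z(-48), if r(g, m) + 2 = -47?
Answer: 9023/4 ≈ 2255.8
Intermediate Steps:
K(L, W) = 19/4 (K(L, W) = 3/4 + (1/4)*16 = 3/4 + 4 = 19/4)
z(G) = -4 + G**2
r(g, m) = -49 (r(g, m) = -2 - 47 = -49)
p = -49
(K(-181, -122) + p) + z(-48) = (19/4 - 49) + (-4 + (-48)**2) = -177/4 + (-4 + 2304) = -177/4 + 2300 = 9023/4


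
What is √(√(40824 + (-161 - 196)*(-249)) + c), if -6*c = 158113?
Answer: √(-948678 + 108*√14413)/6 ≈ 161.22*I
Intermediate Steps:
c = -158113/6 (c = -⅙*158113 = -158113/6 ≈ -26352.)
√(√(40824 + (-161 - 196)*(-249)) + c) = √(√(40824 + (-161 - 196)*(-249)) - 158113/6) = √(√(40824 - 357*(-249)) - 158113/6) = √(√(40824 + 88893) - 158113/6) = √(√129717 - 158113/6) = √(3*√14413 - 158113/6) = √(-158113/6 + 3*√14413)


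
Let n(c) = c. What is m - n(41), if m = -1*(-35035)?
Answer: 34994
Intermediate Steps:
m = 35035
m - n(41) = 35035 - 1*41 = 35035 - 41 = 34994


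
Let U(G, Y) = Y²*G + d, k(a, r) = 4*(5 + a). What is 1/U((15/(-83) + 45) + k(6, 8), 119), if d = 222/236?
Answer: 9794/12318606469 ≈ 7.9506e-7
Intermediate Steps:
k(a, r) = 20 + 4*a
d = 111/118 (d = 222*(1/236) = 111/118 ≈ 0.94068)
U(G, Y) = 111/118 + G*Y² (U(G, Y) = Y²*G + 111/118 = G*Y² + 111/118 = 111/118 + G*Y²)
1/U((15/(-83) + 45) + k(6, 8), 119) = 1/(111/118 + ((15/(-83) + 45) + (20 + 4*6))*119²) = 1/(111/118 + ((15*(-1/83) + 45) + (20 + 24))*14161) = 1/(111/118 + ((-15/83 + 45) + 44)*14161) = 1/(111/118 + (3720/83 + 44)*14161) = 1/(111/118 + (7372/83)*14161) = 1/(111/118 + 104394892/83) = 1/(12318606469/9794) = 9794/12318606469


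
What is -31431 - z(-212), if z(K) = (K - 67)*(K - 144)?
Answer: -130755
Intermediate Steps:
z(K) = (-144 + K)*(-67 + K) (z(K) = (-67 + K)*(-144 + K) = (-144 + K)*(-67 + K))
-31431 - z(-212) = -31431 - (9648 + (-212)² - 211*(-212)) = -31431 - (9648 + 44944 + 44732) = -31431 - 1*99324 = -31431 - 99324 = -130755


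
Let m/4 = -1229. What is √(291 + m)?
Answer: 5*I*√185 ≈ 68.007*I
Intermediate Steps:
m = -4916 (m = 4*(-1229) = -4916)
√(291 + m) = √(291 - 4916) = √(-4625) = 5*I*√185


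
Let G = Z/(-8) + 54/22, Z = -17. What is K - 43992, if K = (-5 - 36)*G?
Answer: -3887819/88 ≈ -44180.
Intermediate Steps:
G = 403/88 (G = -17/(-8) + 54/22 = -17*(-⅛) + 54*(1/22) = 17/8 + 27/11 = 403/88 ≈ 4.5795)
K = -16523/88 (K = (-5 - 36)*(403/88) = -41*403/88 = -16523/88 ≈ -187.76)
K - 43992 = -16523/88 - 43992 = -3887819/88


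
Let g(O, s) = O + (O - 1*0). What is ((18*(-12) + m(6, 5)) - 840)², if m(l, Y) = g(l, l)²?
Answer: 831744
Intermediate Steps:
g(O, s) = 2*O (g(O, s) = O + (O + 0) = O + O = 2*O)
m(l, Y) = 4*l² (m(l, Y) = (2*l)² = 4*l²)
((18*(-12) + m(6, 5)) - 840)² = ((18*(-12) + 4*6²) - 840)² = ((-216 + 4*36) - 840)² = ((-216 + 144) - 840)² = (-72 - 840)² = (-912)² = 831744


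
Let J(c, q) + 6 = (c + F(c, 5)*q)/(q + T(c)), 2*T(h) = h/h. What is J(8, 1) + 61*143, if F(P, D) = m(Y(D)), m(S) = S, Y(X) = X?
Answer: 26177/3 ≈ 8725.7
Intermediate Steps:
F(P, D) = D
T(h) = 1/2 (T(h) = (h/h)/2 = (1/2)*1 = 1/2)
J(c, q) = -6 + (c + 5*q)/(1/2 + q) (J(c, q) = -6 + (c + 5*q)/(q + 1/2) = -6 + (c + 5*q)/(1/2 + q))
J(8, 1) + 61*143 = 2*(-3 + 8 - 1*1)/(1 + 2*1) + 61*143 = 2*(-3 + 8 - 1)/(1 + 2) + 8723 = 2*4/3 + 8723 = 2*(1/3)*4 + 8723 = 8/3 + 8723 = 26177/3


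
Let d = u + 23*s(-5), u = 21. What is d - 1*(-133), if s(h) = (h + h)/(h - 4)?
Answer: 1616/9 ≈ 179.56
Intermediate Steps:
s(h) = 2*h/(-4 + h) (s(h) = (2*h)/(-4 + h) = 2*h/(-4 + h))
d = 419/9 (d = 21 + 23*(2*(-5)/(-4 - 5)) = 21 + 23*(2*(-5)/(-9)) = 21 + 23*(2*(-5)*(-⅑)) = 21 + 23*(10/9) = 21 + 230/9 = 419/9 ≈ 46.556)
d - 1*(-133) = 419/9 - 1*(-133) = 419/9 + 133 = 1616/9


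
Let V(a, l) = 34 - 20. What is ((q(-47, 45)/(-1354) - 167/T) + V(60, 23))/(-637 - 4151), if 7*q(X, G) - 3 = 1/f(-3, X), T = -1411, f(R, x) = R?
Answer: -283211213/96048175356 ≈ -0.0029486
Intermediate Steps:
V(a, l) = 14
q(X, G) = 8/21 (q(X, G) = 3/7 + (⅐)/(-3) = 3/7 + (⅐)*(-⅓) = 3/7 - 1/21 = 8/21)
((q(-47, 45)/(-1354) - 167/T) + V(60, 23))/(-637 - 4151) = (((8/21)/(-1354) - 167/(-1411)) + 14)/(-637 - 4151) = (((8/21)*(-1/1354) - 167*(-1/1411)) + 14)/(-4788) = ((-4/14217 + 167/1411) + 14)*(-1/4788) = (2368595/20060187 + 14)*(-1/4788) = (283211213/20060187)*(-1/4788) = -283211213/96048175356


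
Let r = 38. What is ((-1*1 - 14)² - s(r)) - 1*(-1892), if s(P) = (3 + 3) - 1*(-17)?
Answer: 2094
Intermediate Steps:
s(P) = 23 (s(P) = 6 + 17 = 23)
((-1*1 - 14)² - s(r)) - 1*(-1892) = ((-1*1 - 14)² - 1*23) - 1*(-1892) = ((-1 - 14)² - 23) + 1892 = ((-15)² - 23) + 1892 = (225 - 23) + 1892 = 202 + 1892 = 2094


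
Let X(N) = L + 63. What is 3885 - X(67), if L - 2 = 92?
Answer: 3728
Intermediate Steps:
L = 94 (L = 2 + 92 = 94)
X(N) = 157 (X(N) = 94 + 63 = 157)
3885 - X(67) = 3885 - 1*157 = 3885 - 157 = 3728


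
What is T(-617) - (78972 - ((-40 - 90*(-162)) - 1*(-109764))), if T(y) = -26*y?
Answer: 61374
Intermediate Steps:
T(-617) - (78972 - ((-40 - 90*(-162)) - 1*(-109764))) = -26*(-617) - (78972 - ((-40 - 90*(-162)) - 1*(-109764))) = 16042 - (78972 - ((-40 + 14580) + 109764)) = 16042 - (78972 - (14540 + 109764)) = 16042 - (78972 - 1*124304) = 16042 - (78972 - 124304) = 16042 - 1*(-45332) = 16042 + 45332 = 61374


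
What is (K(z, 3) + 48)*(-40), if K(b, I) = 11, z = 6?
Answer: -2360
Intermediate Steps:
(K(z, 3) + 48)*(-40) = (11 + 48)*(-40) = 59*(-40) = -2360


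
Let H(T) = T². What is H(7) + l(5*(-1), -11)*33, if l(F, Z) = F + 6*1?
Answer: 82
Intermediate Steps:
l(F, Z) = 6 + F (l(F, Z) = F + 6 = 6 + F)
H(7) + l(5*(-1), -11)*33 = 7² + (6 + 5*(-1))*33 = 49 + (6 - 5)*33 = 49 + 1*33 = 49 + 33 = 82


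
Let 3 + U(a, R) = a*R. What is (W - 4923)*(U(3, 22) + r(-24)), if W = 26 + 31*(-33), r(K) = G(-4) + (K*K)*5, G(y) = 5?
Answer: -17452160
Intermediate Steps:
U(a, R) = -3 + R*a (U(a, R) = -3 + a*R = -3 + R*a)
r(K) = 5 + 5*K**2 (r(K) = 5 + (K*K)*5 = 5 + K**2*5 = 5 + 5*K**2)
W = -997 (W = 26 - 1023 = -997)
(W - 4923)*(U(3, 22) + r(-24)) = (-997 - 4923)*((-3 + 22*3) + (5 + 5*(-24)**2)) = -5920*((-3 + 66) + (5 + 5*576)) = -5920*(63 + (5 + 2880)) = -5920*(63 + 2885) = -5920*2948 = -17452160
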